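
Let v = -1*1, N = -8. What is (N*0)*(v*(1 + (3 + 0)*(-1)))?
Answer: 0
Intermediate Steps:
v = -1
(N*0)*(v*(1 + (3 + 0)*(-1))) = (-8*0)*(-(1 + (3 + 0)*(-1))) = 0*(-(1 + 3*(-1))) = 0*(-(1 - 3)) = 0*(-1*(-2)) = 0*2 = 0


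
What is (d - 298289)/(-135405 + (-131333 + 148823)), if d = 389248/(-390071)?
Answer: 16622039681/6570745995 ≈ 2.5297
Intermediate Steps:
d = -389248/390071 (d = 389248*(-1/390071) = -389248/390071 ≈ -0.99789)
(d - 298289)/(-135405 + (-131333 + 148823)) = (-389248/390071 - 298289)/(-135405 + (-131333 + 148823)) = -116354277767/(390071*(-135405 + 17490)) = -116354277767/390071/(-117915) = -116354277767/390071*(-1/117915) = 16622039681/6570745995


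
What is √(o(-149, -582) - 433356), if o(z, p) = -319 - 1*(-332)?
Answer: I*√433343 ≈ 658.29*I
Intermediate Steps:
o(z, p) = 13 (o(z, p) = -319 + 332 = 13)
√(o(-149, -582) - 433356) = √(13 - 433356) = √(-433343) = I*√433343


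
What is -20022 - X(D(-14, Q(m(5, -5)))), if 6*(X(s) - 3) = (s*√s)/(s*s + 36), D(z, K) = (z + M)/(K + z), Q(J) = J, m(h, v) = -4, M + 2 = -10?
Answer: -20025 - 13*√13/6170 ≈ -20025.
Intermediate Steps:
M = -12 (M = -2 - 10 = -12)
D(z, K) = (-12 + z)/(K + z) (D(z, K) = (z - 12)/(K + z) = (-12 + z)/(K + z))
X(s) = 3 + s^(3/2)/(6*(36 + s²)) (X(s) = 3 + ((s*√s)/(s*s + 36))/6 = 3 + (s^(3/2)/(s² + 36))/6 = 3 + (s^(3/2)/(36 + s²))/6 = 3 + s^(3/2)/(6*(36 + s²)))
-20022 - X(D(-14, Q(m(5, -5)))) = -20022 - (648 + ((-12 - 14)/(-4 - 14))^(3/2) + 18*((-12 - 14)/(-4 - 14))²)/(6*(36 + ((-12 - 14)/(-4 - 14))²)) = -20022 - (648 + (-26/(-18))^(3/2) + 18*(-26/(-18))²)/(6*(36 + (-26/(-18))²)) = -20022 - (648 + (-1/18*(-26))^(3/2) + 18*(-1/18*(-26))²)/(6*(36 + (-1/18*(-26))²)) = -20022 - (648 + (13/9)^(3/2) + 18*(13/9)²)/(6*(36 + (13/9)²)) = -20022 - (648 + 13*√13/27 + 18*(169/81))/(6*(36 + 169/81)) = -20022 - (648 + 13*√13/27 + 338/9)/(6*3085/81) = -20022 - 81*(6170/9 + 13*√13/27)/(6*3085) = -20022 - (3 + 13*√13/6170) = -20022 + (-3 - 13*√13/6170) = -20025 - 13*√13/6170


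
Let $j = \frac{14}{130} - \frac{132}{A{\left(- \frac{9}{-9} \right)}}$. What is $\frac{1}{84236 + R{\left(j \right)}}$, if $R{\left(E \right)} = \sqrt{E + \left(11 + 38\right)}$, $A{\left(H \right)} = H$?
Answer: $\frac{1368835}{115305186407} - \frac{i \sqrt{87555}}{230610372814} \approx 1.1871 \cdot 10^{-5} - 1.2831 \cdot 10^{-9} i$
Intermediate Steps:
$j = - \frac{8573}{65}$ ($j = \frac{14}{130} - \frac{132}{\left(-9\right) \frac{1}{-9}} = 14 \cdot \frac{1}{130} - \frac{132}{\left(-9\right) \left(- \frac{1}{9}\right)} = \frac{7}{65} - \frac{132}{1} = \frac{7}{65} - 132 = - \frac{8573}{65} \approx -131.89$)
$R{\left(E \right)} = \sqrt{49 + E}$ ($R{\left(E \right)} = \sqrt{E + 49} = \sqrt{49 + E}$)
$\frac{1}{84236 + R{\left(j \right)}} = \frac{1}{84236 + \sqrt{49 - \frac{8573}{65}}} = \frac{1}{84236 + \sqrt{- \frac{5388}{65}}} = \frac{1}{84236 + \frac{2 i \sqrt{87555}}{65}}$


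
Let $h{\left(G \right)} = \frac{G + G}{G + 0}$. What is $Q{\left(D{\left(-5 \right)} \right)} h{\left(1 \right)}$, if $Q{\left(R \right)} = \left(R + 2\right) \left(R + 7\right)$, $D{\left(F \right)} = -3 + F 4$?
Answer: $672$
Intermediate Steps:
$D{\left(F \right)} = -3 + 4 F$
$Q{\left(R \right)} = \left(2 + R\right) \left(7 + R\right)$
$h{\left(G \right)} = 2$ ($h{\left(G \right)} = \frac{2 G}{G} = 2$)
$Q{\left(D{\left(-5 \right)} \right)} h{\left(1 \right)} = \left(14 + \left(-3 + 4 \left(-5\right)\right)^{2} + 9 \left(-3 + 4 \left(-5\right)\right)\right) 2 = \left(14 + \left(-3 - 20\right)^{2} + 9 \left(-3 - 20\right)\right) 2 = \left(14 + \left(-23\right)^{2} + 9 \left(-23\right)\right) 2 = \left(14 + 529 - 207\right) 2 = 336 \cdot 2 = 672$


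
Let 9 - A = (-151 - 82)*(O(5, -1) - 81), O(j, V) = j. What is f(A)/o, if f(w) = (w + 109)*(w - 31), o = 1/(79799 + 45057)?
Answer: 38938928119200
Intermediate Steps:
o = 1/124856 ≈ 8.0092e-6
A = -17699 (A = 9 - (-151 - 82)*(5 - 81) = 9 - (-233)*(-76) = 9 - 1*17708 = 9 - 17708 = -17699)
f(w) = (-31 + w)*(109 + w) (f(w) = (109 + w)*(-31 + w) = (-31 + w)*(109 + w))
f(A)/o = (-3379 + (-17699)² + 78*(-17699))/(1/124856) = (-3379 + 313254601 - 1380522)*124856 = 311870700*124856 = 38938928119200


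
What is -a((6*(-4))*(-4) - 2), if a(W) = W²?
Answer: -8836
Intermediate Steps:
-a((6*(-4))*(-4) - 2) = -((6*(-4))*(-4) - 2)² = -(-24*(-4) - 2)² = -(96 - 2)² = -1*94² = -1*8836 = -8836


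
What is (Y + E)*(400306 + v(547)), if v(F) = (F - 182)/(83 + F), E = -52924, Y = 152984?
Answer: 2523444608870/63 ≈ 4.0055e+10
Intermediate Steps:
v(F) = (-182 + F)/(83 + F)
(Y + E)*(400306 + v(547)) = (152984 - 52924)*(400306 + (-182 + 547)/(83 + 547)) = 100060*(400306 + 365/630) = 100060*(400306 + (1/630)*365) = 100060*(400306 + 73/126) = 100060*(50438629/126) = 2523444608870/63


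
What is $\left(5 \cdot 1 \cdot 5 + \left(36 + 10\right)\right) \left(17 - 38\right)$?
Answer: $-1491$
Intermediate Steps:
$\left(5 \cdot 1 \cdot 5 + \left(36 + 10\right)\right) \left(17 - 38\right) = \left(5 \cdot 5 + 46\right) \left(17 - 38\right) = \left(25 + 46\right) \left(-21\right) = 71 \left(-21\right) = -1491$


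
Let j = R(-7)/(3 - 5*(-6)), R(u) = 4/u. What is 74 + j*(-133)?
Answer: 2518/33 ≈ 76.303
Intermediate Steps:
j = -4/231 (j = (4/(-7))/(3 - 5*(-6)) = (4*(-1/7))/(3 + 30) = -4/7/33 = -4/7*1/33 = -4/231 ≈ -0.017316)
74 + j*(-133) = 74 - 4/231*(-133) = 74 + 76/33 = 2518/33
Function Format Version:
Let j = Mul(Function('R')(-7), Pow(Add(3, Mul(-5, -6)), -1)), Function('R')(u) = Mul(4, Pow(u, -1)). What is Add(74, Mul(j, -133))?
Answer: Rational(2518, 33) ≈ 76.303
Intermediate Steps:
j = Rational(-4, 231) (j = Mul(Mul(4, Pow(-7, -1)), Pow(Add(3, Mul(-5, -6)), -1)) = Mul(Mul(4, Rational(-1, 7)), Pow(Add(3, 30), -1)) = Mul(Rational(-4, 7), Pow(33, -1)) = Mul(Rational(-4, 7), Rational(1, 33)) = Rational(-4, 231) ≈ -0.017316)
Add(74, Mul(j, -133)) = Add(74, Mul(Rational(-4, 231), -133)) = Add(74, Rational(76, 33)) = Rational(2518, 33)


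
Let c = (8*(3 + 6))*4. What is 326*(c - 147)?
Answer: 45966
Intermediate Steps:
c = 288 (c = (8*9)*4 = 72*4 = 288)
326*(c - 147) = 326*(288 - 147) = 326*141 = 45966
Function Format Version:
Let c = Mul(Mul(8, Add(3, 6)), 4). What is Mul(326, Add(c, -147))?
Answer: 45966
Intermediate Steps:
c = 288 (c = Mul(Mul(8, 9), 4) = Mul(72, 4) = 288)
Mul(326, Add(c, -147)) = Mul(326, Add(288, -147)) = Mul(326, 141) = 45966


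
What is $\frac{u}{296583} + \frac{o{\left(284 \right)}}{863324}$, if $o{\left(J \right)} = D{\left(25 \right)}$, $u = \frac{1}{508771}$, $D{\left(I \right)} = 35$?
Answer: $\frac{754464270797}{18609914447030676} \approx 4.0541 \cdot 10^{-5}$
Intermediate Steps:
$u = \frac{1}{508771} \approx 1.9655 \cdot 10^{-6}$
$o{\left(J \right)} = 35$
$\frac{u}{296583} + \frac{o{\left(284 \right)}}{863324} = \frac{1}{508771 \cdot 296583} + \frac{35}{863324} = \frac{1}{508771} \cdot \frac{1}{296583} + 35 \cdot \frac{1}{863324} = \frac{1}{150892829493} + \frac{5}{123332} = \frac{754464270797}{18609914447030676}$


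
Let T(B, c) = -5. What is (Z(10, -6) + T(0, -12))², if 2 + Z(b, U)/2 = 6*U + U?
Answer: 8649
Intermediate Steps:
Z(b, U) = -4 + 14*U (Z(b, U) = -4 + 2*(6*U + U) = -4 + 2*(7*U) = -4 + 14*U)
(Z(10, -6) + T(0, -12))² = ((-4 + 14*(-6)) - 5)² = ((-4 - 84) - 5)² = (-88 - 5)² = (-93)² = 8649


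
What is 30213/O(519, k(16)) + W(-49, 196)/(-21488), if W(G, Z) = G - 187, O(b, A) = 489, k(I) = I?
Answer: 54111029/875636 ≈ 61.796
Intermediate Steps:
W(G, Z) = -187 + G
30213/O(519, k(16)) + W(-49, 196)/(-21488) = 30213/489 + (-187 - 49)/(-21488) = 30213*(1/489) - 236*(-1/21488) = 10071/163 + 59/5372 = 54111029/875636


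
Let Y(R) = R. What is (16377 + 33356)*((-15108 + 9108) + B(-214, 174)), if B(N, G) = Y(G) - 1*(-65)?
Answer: -286511813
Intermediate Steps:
B(N, G) = 65 + G (B(N, G) = G - 1*(-65) = G + 65 = 65 + G)
(16377 + 33356)*((-15108 + 9108) + B(-214, 174)) = (16377 + 33356)*((-15108 + 9108) + (65 + 174)) = 49733*(-6000 + 239) = 49733*(-5761) = -286511813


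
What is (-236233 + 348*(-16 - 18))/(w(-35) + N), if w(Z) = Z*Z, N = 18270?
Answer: -49613/3899 ≈ -12.725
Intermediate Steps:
w(Z) = Z²
(-236233 + 348*(-16 - 18))/(w(-35) + N) = (-236233 + 348*(-16 - 18))/((-35)² + 18270) = (-236233 + 348*(-34))/(1225 + 18270) = (-236233 - 11832)/19495 = -248065*1/19495 = -49613/3899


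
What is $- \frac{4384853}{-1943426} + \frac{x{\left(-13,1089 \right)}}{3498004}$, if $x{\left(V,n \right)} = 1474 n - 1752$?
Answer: $\frac{2306798582287}{849763990213} \approx 2.7146$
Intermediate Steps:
$x{\left(V,n \right)} = -1752 + 1474 n$
$- \frac{4384853}{-1943426} + \frac{x{\left(-13,1089 \right)}}{3498004} = - \frac{4384853}{-1943426} + \frac{-1752 + 1474 \cdot 1089}{3498004} = \left(-4384853\right) \left(- \frac{1}{1943426}\right) + \left(-1752 + 1605186\right) \frac{1}{3498004} = \frac{4384853}{1943426} + 1603434 \cdot \frac{1}{3498004} = \frac{4384853}{1943426} + \frac{801717}{1749002} = \frac{2306798582287}{849763990213}$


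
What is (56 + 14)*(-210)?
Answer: -14700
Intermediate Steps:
(56 + 14)*(-210) = 70*(-210) = -14700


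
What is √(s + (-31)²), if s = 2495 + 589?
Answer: √4045 ≈ 63.600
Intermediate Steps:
s = 3084
√(s + (-31)²) = √(3084 + (-31)²) = √(3084 + 961) = √4045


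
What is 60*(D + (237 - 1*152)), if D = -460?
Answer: -22500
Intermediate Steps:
60*(D + (237 - 1*152)) = 60*(-460 + (237 - 1*152)) = 60*(-460 + (237 - 152)) = 60*(-460 + 85) = 60*(-375) = -22500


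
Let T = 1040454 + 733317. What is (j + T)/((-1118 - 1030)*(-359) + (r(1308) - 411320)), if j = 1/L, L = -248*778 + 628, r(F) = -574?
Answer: 341124543635/69087215208 ≈ 4.9376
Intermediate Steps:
L = -192316 (L = -192944 + 628 = -192316)
j = -1/192316 (j = 1/(-192316) = -1/192316 ≈ -5.1998e-6)
T = 1773771
(j + T)/((-1118 - 1030)*(-359) + (r(1308) - 411320)) = (-1/192316 + 1773771)/((-1118 - 1030)*(-359) + (-574 - 411320)) = 341124543635/(192316*(-2148*(-359) - 411894)) = 341124543635/(192316*(771132 - 411894)) = (341124543635/192316)/359238 = (341124543635/192316)*(1/359238) = 341124543635/69087215208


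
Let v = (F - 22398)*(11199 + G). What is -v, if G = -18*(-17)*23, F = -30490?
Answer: 964518456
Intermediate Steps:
G = 7038 (G = 306*23 = 7038)
v = -964518456 (v = (-30490 - 22398)*(11199 + 7038) = -52888*18237 = -964518456)
-v = -1*(-964518456) = 964518456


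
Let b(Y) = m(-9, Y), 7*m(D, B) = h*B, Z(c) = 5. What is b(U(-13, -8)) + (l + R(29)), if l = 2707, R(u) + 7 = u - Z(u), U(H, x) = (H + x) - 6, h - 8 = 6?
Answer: 2670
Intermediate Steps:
h = 14 (h = 8 + 6 = 14)
U(H, x) = -6 + H + x
R(u) = -12 + u (R(u) = -7 + (u - 1*5) = -7 + (u - 5) = -7 + (-5 + u) = -12 + u)
m(D, B) = 2*B (m(D, B) = (14*B)/7 = 2*B)
b(Y) = 2*Y
b(U(-13, -8)) + (l + R(29)) = 2*(-6 - 13 - 8) + (2707 + (-12 + 29)) = 2*(-27) + (2707 + 17) = -54 + 2724 = 2670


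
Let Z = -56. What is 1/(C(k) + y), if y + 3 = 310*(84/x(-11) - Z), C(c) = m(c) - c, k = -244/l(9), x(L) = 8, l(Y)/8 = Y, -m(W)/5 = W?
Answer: 3/61897 ≈ 4.8468e-5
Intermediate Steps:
m(W) = -5*W
l(Y) = 8*Y
k = -61/18 (k = -244/(8*9) = -244/72 = -244*1/72 = -61/18 ≈ -3.3889)
C(c) = -6*c (C(c) = -5*c - c = -6*c)
y = 20612 (y = -3 + 310*(84/8 - 1*(-56)) = -3 + 310*(84*(⅛) + 56) = -3 + 310*(21/2 + 56) = -3 + 310*(133/2) = -3 + 20615 = 20612)
1/(C(k) + y) = 1/(-6*(-61/18) + 20612) = 1/(61/3 + 20612) = 1/(61897/3) = 3/61897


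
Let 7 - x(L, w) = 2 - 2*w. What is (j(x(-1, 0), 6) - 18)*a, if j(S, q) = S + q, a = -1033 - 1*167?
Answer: 8400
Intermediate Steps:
a = -1200 (a = -1033 - 167 = -1200)
x(L, w) = 5 + 2*w (x(L, w) = 7 - (2 - 2*w) = 7 + (-2 + 2*w) = 5 + 2*w)
(j(x(-1, 0), 6) - 18)*a = (((5 + 2*0) + 6) - 18)*(-1200) = (((5 + 0) + 6) - 18)*(-1200) = ((5 + 6) - 18)*(-1200) = (11 - 18)*(-1200) = -7*(-1200) = 8400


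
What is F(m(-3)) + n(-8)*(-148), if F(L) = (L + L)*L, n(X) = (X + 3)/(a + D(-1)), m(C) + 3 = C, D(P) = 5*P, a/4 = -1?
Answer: -92/9 ≈ -10.222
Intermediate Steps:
a = -4 (a = 4*(-1) = -4)
m(C) = -3 + C
n(X) = -⅓ - X/9 (n(X) = (X + 3)/(-4 + 5*(-1)) = (3 + X)/(-4 - 5) = (3 + X)/(-9) = (3 + X)*(-⅑) = -⅓ - X/9)
F(L) = 2*L² (F(L) = (2*L)*L = 2*L²)
F(m(-3)) + n(-8)*(-148) = 2*(-3 - 3)² + (-⅓ - ⅑*(-8))*(-148) = 2*(-6)² + (-⅓ + 8/9)*(-148) = 2*36 + (5/9)*(-148) = 72 - 740/9 = -92/9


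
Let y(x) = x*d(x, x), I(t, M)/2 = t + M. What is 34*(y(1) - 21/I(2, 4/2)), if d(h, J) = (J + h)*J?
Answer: -85/4 ≈ -21.250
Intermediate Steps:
d(h, J) = J*(J + h)
I(t, M) = 2*M + 2*t (I(t, M) = 2*(t + M) = 2*(M + t) = 2*M + 2*t)
y(x) = 2*x³ (y(x) = x*(x*(x + x)) = x*(x*(2*x)) = x*(2*x²) = 2*x³)
34*(y(1) - 21/I(2, 4/2)) = 34*(2*1³ - 21/(2*(4/2) + 2*2)) = 34*(2*1 - 21/(2*(4*(½)) + 4)) = 34*(2 - 21/(2*2 + 4)) = 34*(2 - 21/(4 + 4)) = 34*(2 - 21/8) = 34*(-5/8) = -85/4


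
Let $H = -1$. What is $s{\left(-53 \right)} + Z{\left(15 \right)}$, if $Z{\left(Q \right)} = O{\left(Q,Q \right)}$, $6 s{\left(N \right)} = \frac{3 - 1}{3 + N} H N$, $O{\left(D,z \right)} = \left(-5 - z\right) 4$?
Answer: $- \frac{12053}{150} \approx -80.353$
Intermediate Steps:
$O{\left(D,z \right)} = -20 - 4 z$
$s{\left(N \right)} = - \frac{N}{3 \left(3 + N\right)}$ ($s{\left(N \right)} = \frac{\frac{3 - 1}{3 + N} \left(-1\right) N}{6} = \frac{\frac{2}{3 + N} \left(-1\right) N}{6} = \frac{- \frac{2}{3 + N} N}{6} = \frac{\left(-2\right) N \frac{1}{3 + N}}{6} = - \frac{N}{3 \left(3 + N\right)}$)
$Z{\left(Q \right)} = -20 - 4 Q$
$s{\left(-53 \right)} + Z{\left(15 \right)} = \left(-1\right) \left(-53\right) \frac{1}{9 + 3 \left(-53\right)} - 80 = \left(-1\right) \left(-53\right) \frac{1}{9 - 159} - 80 = \left(-1\right) \left(-53\right) \frac{1}{-150} - 80 = \left(-1\right) \left(-53\right) \left(- \frac{1}{150}\right) - 80 = - \frac{53}{150} - 80 = - \frac{12053}{150}$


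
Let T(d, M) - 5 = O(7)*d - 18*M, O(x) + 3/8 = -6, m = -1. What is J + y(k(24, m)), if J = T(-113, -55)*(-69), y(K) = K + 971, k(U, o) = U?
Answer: -938927/8 ≈ -1.1737e+5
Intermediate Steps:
O(x) = -51/8 (O(x) = -3/8 - 6 = -51/8)
T(d, M) = 5 - 18*M - 51*d/8 (T(d, M) = 5 + (-51*d/8 - 18*M) = 5 + (-18*M - 51*d/8) = 5 - 18*M - 51*d/8)
y(K) = 971 + K
J = -946887/8 (J = (5 - 18*(-55) - 51/8*(-113))*(-69) = (5 + 990 + 5763/8)*(-69) = (13723/8)*(-69) = -946887/8 ≈ -1.1836e+5)
J + y(k(24, m)) = -946887/8 + (971 + 24) = -946887/8 + 995 = -938927/8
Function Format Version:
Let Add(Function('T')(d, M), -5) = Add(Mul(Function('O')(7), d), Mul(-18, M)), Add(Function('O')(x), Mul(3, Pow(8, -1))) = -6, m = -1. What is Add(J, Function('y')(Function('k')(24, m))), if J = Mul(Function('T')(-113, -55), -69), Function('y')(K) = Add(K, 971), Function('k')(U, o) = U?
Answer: Rational(-938927, 8) ≈ -1.1737e+5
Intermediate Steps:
Function('O')(x) = Rational(-51, 8) (Function('O')(x) = Add(Rational(-3, 8), -6) = Rational(-51, 8))
Function('T')(d, M) = Add(5, Mul(-18, M), Mul(Rational(-51, 8), d)) (Function('T')(d, M) = Add(5, Add(Mul(Rational(-51, 8), d), Mul(-18, M))) = Add(5, Add(Mul(-18, M), Mul(Rational(-51, 8), d))) = Add(5, Mul(-18, M), Mul(Rational(-51, 8), d)))
Function('y')(K) = Add(971, K)
J = Rational(-946887, 8) (J = Mul(Add(5, Mul(-18, -55), Mul(Rational(-51, 8), -113)), -69) = Mul(Add(5, 990, Rational(5763, 8)), -69) = Mul(Rational(13723, 8), -69) = Rational(-946887, 8) ≈ -1.1836e+5)
Add(J, Function('y')(Function('k')(24, m))) = Add(Rational(-946887, 8), Add(971, 24)) = Add(Rational(-946887, 8), 995) = Rational(-938927, 8)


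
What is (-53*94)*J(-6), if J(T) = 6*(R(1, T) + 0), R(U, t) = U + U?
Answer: -59784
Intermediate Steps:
R(U, t) = 2*U
J(T) = 12 (J(T) = 6*(2*1 + 0) = 6*(2 + 0) = 6*2 = 12)
(-53*94)*J(-6) = -53*94*12 = -4982*12 = -59784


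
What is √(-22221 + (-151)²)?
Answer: 2*√145 ≈ 24.083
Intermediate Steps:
√(-22221 + (-151)²) = √(-22221 + 22801) = √580 = 2*√145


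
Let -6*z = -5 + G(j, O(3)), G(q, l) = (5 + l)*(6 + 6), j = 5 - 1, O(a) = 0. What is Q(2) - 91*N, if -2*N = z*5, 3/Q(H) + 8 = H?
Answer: -25031/12 ≈ -2085.9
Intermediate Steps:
Q(H) = 3/(-8 + H)
j = 4
G(q, l) = 60 + 12*l (G(q, l) = (5 + l)*12 = 60 + 12*l)
z = -55/6 (z = -(-5 + (60 + 12*0))/6 = -(-5 + (60 + 0))/6 = -(-5 + 60)/6 = -⅙*55 = -55/6 ≈ -9.1667)
N = 275/12 (N = -(-55)*5/12 = -½*(-275/6) = 275/12 ≈ 22.917)
Q(2) - 91*N = 3/(-8 + 2) - 91*275/12 = 3/(-6) - 25025/12 = 3*(-⅙) - 25025/12 = -½ - 25025/12 = -25031/12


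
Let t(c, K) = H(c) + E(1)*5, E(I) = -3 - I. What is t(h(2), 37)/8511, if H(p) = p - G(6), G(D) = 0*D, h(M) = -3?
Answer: -23/8511 ≈ -0.0027024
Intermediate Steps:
G(D) = 0
H(p) = p (H(p) = p - 1*0 = p + 0 = p)
t(c, K) = -20 + c (t(c, K) = c + (-3 - 1*1)*5 = c + (-3 - 1)*5 = c - 4*5 = c - 20 = -20 + c)
t(h(2), 37)/8511 = (-20 - 3)/8511 = -23*1/8511 = -23/8511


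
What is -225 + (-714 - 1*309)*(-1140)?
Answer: 1165995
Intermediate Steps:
-225 + (-714 - 1*309)*(-1140) = -225 + (-714 - 309)*(-1140) = -225 - 1023*(-1140) = -225 + 1166220 = 1165995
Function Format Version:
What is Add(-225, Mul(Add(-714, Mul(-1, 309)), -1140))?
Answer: 1165995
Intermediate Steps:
Add(-225, Mul(Add(-714, Mul(-1, 309)), -1140)) = Add(-225, Mul(Add(-714, -309), -1140)) = Add(-225, Mul(-1023, -1140)) = Add(-225, 1166220) = 1165995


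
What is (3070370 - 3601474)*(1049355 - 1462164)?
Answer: 219244511136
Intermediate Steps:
(3070370 - 3601474)*(1049355 - 1462164) = -531104*(-412809) = 219244511136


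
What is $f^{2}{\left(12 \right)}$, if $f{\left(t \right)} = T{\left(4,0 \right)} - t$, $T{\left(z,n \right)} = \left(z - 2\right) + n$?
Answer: $100$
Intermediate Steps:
$T{\left(z,n \right)} = -2 + n + z$ ($T{\left(z,n \right)} = \left(-2 + z\right) + n = -2 + n + z$)
$f{\left(t \right)} = 2 - t$ ($f{\left(t \right)} = \left(-2 + 0 + 4\right) - t = 2 - t$)
$f^{2}{\left(12 \right)} = \left(2 - 12\right)^{2} = \left(-10\right)^{2} = 100$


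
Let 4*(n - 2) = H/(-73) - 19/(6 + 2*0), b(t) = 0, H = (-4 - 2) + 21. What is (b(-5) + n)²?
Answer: 4108729/3069504 ≈ 1.3386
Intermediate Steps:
H = 15 (H = -6 + 21 = 15)
n = 2027/1752 (n = 2 + (15/(-73) - 19/(6 + 2*0))/4 = 2 + (15*(-1/73) - 19/(6 + 0))/4 = 2 + (-15/73 - 19/6)/4 = 2 + (¼)*(-1477/438) = 2 - 1477/1752 = 2027/1752 ≈ 1.1570)
(b(-5) + n)² = (0 + 2027/1752)² = (2027/1752)² = 4108729/3069504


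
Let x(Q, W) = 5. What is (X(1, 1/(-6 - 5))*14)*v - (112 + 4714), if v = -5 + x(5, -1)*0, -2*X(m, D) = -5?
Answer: -5001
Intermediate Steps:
X(m, D) = 5/2 (X(m, D) = -½*(-5) = 5/2)
v = -5 (v = -5 + 5*0 = -5 + 0 = -5)
(X(1, 1/(-6 - 5))*14)*v - (112 + 4714) = ((5/2)*14)*(-5) - (112 + 4714) = 35*(-5) - 1*4826 = -175 - 4826 = -5001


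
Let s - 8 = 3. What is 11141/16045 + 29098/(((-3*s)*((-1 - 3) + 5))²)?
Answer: 479009959/17473005 ≈ 27.414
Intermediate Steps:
s = 11 (s = 8 + 3 = 11)
11141/16045 + 29098/(((-3*s)*((-1 - 3) + 5))²) = 11141/16045 + 29098/(((-3*11)*((-1 - 3) + 5))²) = 11141*(1/16045) + 29098/((-33*(-4 + 5))²) = 11141/16045 + 29098/((-33*1)²) = 11141/16045 + 29098/((-33)²) = 11141/16045 + 29098/1089 = 479009959/17473005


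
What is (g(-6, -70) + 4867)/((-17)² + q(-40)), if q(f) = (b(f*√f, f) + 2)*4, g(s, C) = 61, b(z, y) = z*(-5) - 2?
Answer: 1424192/25683521 - 7884800*I*√10/25683521 ≈ 0.055452 - 0.97081*I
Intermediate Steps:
b(z, y) = -2 - 5*z (b(z, y) = -5*z - 2 = -2 - 5*z)
q(f) = -20*f^(3/2) (q(f) = ((-2 - 5*f*√f) + 2)*4 = ((-2 - 5*f^(3/2)) + 2)*4 = -5*f^(3/2)*4 = -20*f^(3/2))
(g(-6, -70) + 4867)/((-17)² + q(-40)) = (61 + 4867)/((-17)² - (-1600)*I*√10) = 4928/(289 - (-1600)*I*√10) = 4928/(289 + 1600*I*√10)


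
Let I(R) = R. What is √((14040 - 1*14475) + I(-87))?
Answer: 3*I*√58 ≈ 22.847*I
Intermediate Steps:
√((14040 - 1*14475) + I(-87)) = √((14040 - 1*14475) - 87) = √((14040 - 14475) - 87) = √(-435 - 87) = √(-522) = 3*I*√58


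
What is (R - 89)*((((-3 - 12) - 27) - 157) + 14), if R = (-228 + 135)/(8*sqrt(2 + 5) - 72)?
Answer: 259255/16 - 465*sqrt(7)/16 ≈ 16127.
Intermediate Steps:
R = -93/(-72 + 8*sqrt(7)) (R = -93/(8*sqrt(7) - 72) = -93/(-72 + 8*sqrt(7)) ≈ 1.8295)
(R - 89)*((((-3 - 12) - 27) - 157) + 14) = ((837/592 + 93*sqrt(7)/592) - 89)*((((-3 - 12) - 27) - 157) + 14) = (-51851/592 + 93*sqrt(7)/592)*(((-15 - 27) - 157) + 14) = (-51851/592 + 93*sqrt(7)/592)*((-42 - 157) + 14) = (-51851/592 + 93*sqrt(7)/592)*(-199 + 14) = (-51851/592 + 93*sqrt(7)/592)*(-185) = 259255/16 - 465*sqrt(7)/16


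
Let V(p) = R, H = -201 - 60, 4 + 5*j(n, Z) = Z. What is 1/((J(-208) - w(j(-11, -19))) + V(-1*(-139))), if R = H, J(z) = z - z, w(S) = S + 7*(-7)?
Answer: -5/1037 ≈ -0.0048216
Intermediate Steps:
j(n, Z) = -⅘ + Z/5
w(S) = -49 + S (w(S) = S - 49 = -49 + S)
J(z) = 0
H = -261
R = -261
V(p) = -261
1/((J(-208) - w(j(-11, -19))) + V(-1*(-139))) = 1/((0 - (-49 + (-⅘ + (⅕)*(-19)))) - 261) = 1/((0 - (-49 + (-⅘ - 19/5))) - 261) = 1/((0 - (-49 - 23/5)) - 261) = 1/((0 - 1*(-268/5)) - 261) = 1/((0 + 268/5) - 261) = 1/(268/5 - 261) = 1/(-1037/5) = -5/1037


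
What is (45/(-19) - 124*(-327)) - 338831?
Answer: -5667422/19 ≈ -2.9829e+5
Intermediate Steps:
(45/(-19) - 124*(-327)) - 338831 = (45*(-1/19) + 40548) - 338831 = (-45/19 + 40548) - 338831 = 770367/19 - 338831 = -5667422/19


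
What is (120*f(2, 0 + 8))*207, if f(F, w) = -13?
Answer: -322920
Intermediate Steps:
(120*f(2, 0 + 8))*207 = (120*(-13))*207 = -1560*207 = -322920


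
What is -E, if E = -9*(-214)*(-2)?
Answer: 3852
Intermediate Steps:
E = -3852 (E = 1926*(-2) = -3852)
-E = -1*(-3852) = 3852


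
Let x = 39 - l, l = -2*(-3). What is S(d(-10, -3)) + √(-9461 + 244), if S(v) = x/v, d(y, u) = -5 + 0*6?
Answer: -33/5 + I*√9217 ≈ -6.6 + 96.005*I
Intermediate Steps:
l = 6
x = 33 (x = 39 - 1*6 = 39 - 6 = 33)
d(y, u) = -5 (d(y, u) = -5 + 0 = -5)
S(v) = 33/v
S(d(-10, -3)) + √(-9461 + 244) = 33/(-5) + √(-9461 + 244) = 33*(-⅕) + √(-9217) = -33/5 + I*√9217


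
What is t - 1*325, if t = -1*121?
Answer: -446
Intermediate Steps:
t = -121
t - 1*325 = -121 - 1*325 = -121 - 325 = -446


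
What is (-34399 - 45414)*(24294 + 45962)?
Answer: -5607342128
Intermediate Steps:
(-34399 - 45414)*(24294 + 45962) = -79813*70256 = -5607342128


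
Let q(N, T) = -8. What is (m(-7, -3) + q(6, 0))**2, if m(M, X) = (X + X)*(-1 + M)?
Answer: 1600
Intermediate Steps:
m(M, X) = 2*X*(-1 + M) (m(M, X) = (2*X)*(-1 + M) = 2*X*(-1 + M))
(m(-7, -3) + q(6, 0))**2 = (2*(-3)*(-1 - 7) - 8)**2 = (2*(-3)*(-8) - 8)**2 = (48 - 8)**2 = 40**2 = 1600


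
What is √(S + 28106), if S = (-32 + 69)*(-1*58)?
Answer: 2*√6490 ≈ 161.12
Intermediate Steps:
S = -2146 (S = 37*(-58) = -2146)
√(S + 28106) = √(-2146 + 28106) = √25960 = 2*√6490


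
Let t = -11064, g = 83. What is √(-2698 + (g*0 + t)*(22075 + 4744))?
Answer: I*√296728114 ≈ 17226.0*I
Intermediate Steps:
√(-2698 + (g*0 + t)*(22075 + 4744)) = √(-2698 + (83*0 - 11064)*(22075 + 4744)) = √(-2698 + (0 - 11064)*26819) = √(-2698 - 11064*26819) = √(-2698 - 296725416) = √(-296728114) = I*√296728114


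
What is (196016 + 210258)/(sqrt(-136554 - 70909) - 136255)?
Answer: -27678431935/9282816244 - 203137*I*sqrt(207463)/9282816244 ≈ -2.9817 - 0.0099673*I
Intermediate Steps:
(196016 + 210258)/(sqrt(-136554 - 70909) - 136255) = 406274/(sqrt(-207463) - 136255) = 406274/(I*sqrt(207463) - 136255) = 406274/(-136255 + I*sqrt(207463))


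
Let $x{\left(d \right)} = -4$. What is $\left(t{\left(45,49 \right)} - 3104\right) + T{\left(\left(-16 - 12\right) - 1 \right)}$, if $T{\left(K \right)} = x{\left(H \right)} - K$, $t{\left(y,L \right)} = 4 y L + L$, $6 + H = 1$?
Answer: $5790$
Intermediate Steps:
$H = -5$ ($H = -6 + 1 = -5$)
$t{\left(y,L \right)} = L + 4 L y$ ($t{\left(y,L \right)} = 4 L y + L = L + 4 L y$)
$T{\left(K \right)} = -4 - K$
$\left(t{\left(45,49 \right)} - 3104\right) + T{\left(\left(-16 - 12\right) - 1 \right)} = \left(49 \left(1 + 4 \cdot 45\right) - 3104\right) - -25 = \left(49 \left(1 + 180\right) - 3104\right) - -25 = \left(49 \cdot 181 - 3104\right) - -25 = \left(8869 - 3104\right) + \left(-4 + 29\right) = 5765 + 25 = 5790$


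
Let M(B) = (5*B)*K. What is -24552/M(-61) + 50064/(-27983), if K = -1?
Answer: -702308136/8534815 ≈ -82.287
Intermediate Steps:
M(B) = -5*B (M(B) = (5*B)*(-1) = -5*B)
-24552/M(-61) + 50064/(-27983) = -24552/((-5*(-61))) + 50064/(-27983) = -24552/305 + 50064*(-1/27983) = -24552*1/305 - 50064/27983 = -24552/305 - 50064/27983 = -702308136/8534815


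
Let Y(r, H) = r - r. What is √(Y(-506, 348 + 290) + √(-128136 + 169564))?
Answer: √2*10357^(¼) ≈ 14.267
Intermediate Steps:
Y(r, H) = 0
√(Y(-506, 348 + 290) + √(-128136 + 169564)) = √(0 + √(-128136 + 169564)) = √(0 + √41428) = √(0 + 2*√10357) = √(2*√10357) = √2*10357^(¼)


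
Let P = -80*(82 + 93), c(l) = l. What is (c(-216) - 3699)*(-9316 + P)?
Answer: 91282140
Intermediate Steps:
P = -14000 (P = -80*175 = -14000)
(c(-216) - 3699)*(-9316 + P) = (-216 - 3699)*(-9316 - 14000) = -3915*(-23316) = 91282140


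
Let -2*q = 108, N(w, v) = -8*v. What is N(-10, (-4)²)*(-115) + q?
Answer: 14666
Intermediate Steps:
q = -54 (q = -½*108 = -54)
N(-10, (-4)²)*(-115) + q = -8*(-4)²*(-115) - 54 = -8*16*(-115) - 54 = -128*(-115) - 54 = 14720 - 54 = 14666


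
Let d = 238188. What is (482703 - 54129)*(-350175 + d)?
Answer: -47994716538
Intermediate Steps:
(482703 - 54129)*(-350175 + d) = (482703 - 54129)*(-350175 + 238188) = 428574*(-111987) = -47994716538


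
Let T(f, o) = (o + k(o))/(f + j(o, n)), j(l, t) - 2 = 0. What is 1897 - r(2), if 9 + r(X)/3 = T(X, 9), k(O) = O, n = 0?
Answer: 3821/2 ≈ 1910.5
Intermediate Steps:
j(l, t) = 2 (j(l, t) = 2 + 0 = 2)
T(f, o) = 2*o/(2 + f) (T(f, o) = (o + o)/(f + 2) = (2*o)/(2 + f) = 2*o/(2 + f))
r(X) = -27 + 54/(2 + X) (r(X) = -27 + 3*(2*9/(2 + X)) = -27 + 3*(18/(2 + X)) = -27 + 54/(2 + X))
1897 - r(2) = 1897 - (-27)*2/(2 + 2) = 1897 - (-27)*2/4 = 1897 - 1*(-27/2) = 1897 + 27/2 = 3821/2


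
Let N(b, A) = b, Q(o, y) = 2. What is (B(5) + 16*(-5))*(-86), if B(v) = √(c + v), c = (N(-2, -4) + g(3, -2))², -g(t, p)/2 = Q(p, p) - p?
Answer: 6880 - 86*√105 ≈ 5998.8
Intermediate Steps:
g(t, p) = -4 + 2*p (g(t, p) = -2*(2 - p) = -4 + 2*p)
c = 100 (c = (-2 + (-4 + 2*(-2)))² = (-2 + (-4 - 4))² = (-2 - 8)² = (-10)² = 100)
B(v) = √(100 + v)
(B(5) + 16*(-5))*(-86) = (√(100 + 5) + 16*(-5))*(-86) = (√105 - 80)*(-86) = (-80 + √105)*(-86) = 6880 - 86*√105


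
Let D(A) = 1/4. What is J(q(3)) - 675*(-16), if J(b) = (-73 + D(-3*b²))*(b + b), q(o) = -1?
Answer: 21891/2 ≈ 10946.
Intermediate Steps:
D(A) = ¼
J(b) = -291*b/2 (J(b) = (-73 + ¼)*(b + b) = -291*b/2)
J(q(3)) - 675*(-16) = -291/2*(-1) - 675*(-16) = 291/2 + 10800 = 21891/2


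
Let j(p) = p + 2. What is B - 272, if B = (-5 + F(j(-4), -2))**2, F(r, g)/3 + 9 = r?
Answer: 1172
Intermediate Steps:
j(p) = 2 + p
F(r, g) = -27 + 3*r
B = 1444 (B = (-5 + (-27 + 3*(2 - 4)))**2 = (-5 + (-27 + 3*(-2)))**2 = (-5 + (-27 - 6))**2 = (-5 - 33)**2 = (-38)**2 = 1444)
B - 272 = 1444 - 272 = 1172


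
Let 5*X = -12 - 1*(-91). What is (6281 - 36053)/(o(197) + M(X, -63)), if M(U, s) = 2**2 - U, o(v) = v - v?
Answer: 148860/59 ≈ 2523.1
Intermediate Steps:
o(v) = 0
X = 79/5 (X = (-12 - 1*(-91))/5 = (-12 + 91)/5 = (1/5)*79 = 79/5 ≈ 15.800)
M(U, s) = 4 - U
(6281 - 36053)/(o(197) + M(X, -63)) = (6281 - 36053)/(0 + (4 - 1*79/5)) = -29772/(0 + (4 - 79/5)) = -29772/(0 - 59/5) = -29772/(-59/5) = -29772*(-5/59) = 148860/59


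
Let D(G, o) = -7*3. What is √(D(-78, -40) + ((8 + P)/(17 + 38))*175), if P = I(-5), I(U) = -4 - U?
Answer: 2*√231/11 ≈ 2.7634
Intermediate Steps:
D(G, o) = -21
P = 1 (P = -4 - 1*(-5) = -4 + 5 = 1)
√(D(-78, -40) + ((8 + P)/(17 + 38))*175) = √(-21 + ((8 + 1)/(17 + 38))*175) = √(-21 + (9/55)*175) = √(-21 + 315/11) = √(84/11) = 2*√231/11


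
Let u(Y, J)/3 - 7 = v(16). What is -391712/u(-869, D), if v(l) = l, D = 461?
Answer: -391712/69 ≈ -5677.0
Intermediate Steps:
u(Y, J) = 69 (u(Y, J) = 21 + 3*16 = 21 + 48 = 69)
-391712/u(-869, D) = -391712/69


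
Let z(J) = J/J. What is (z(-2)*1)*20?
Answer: 20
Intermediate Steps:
z(J) = 1
(z(-2)*1)*20 = (1*1)*20 = 1*20 = 20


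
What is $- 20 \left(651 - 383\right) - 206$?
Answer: $-5566$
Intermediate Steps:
$- 20 \left(651 - 383\right) - 206 = \left(-20\right) 268 - 206 = -5360 - 206 = -5566$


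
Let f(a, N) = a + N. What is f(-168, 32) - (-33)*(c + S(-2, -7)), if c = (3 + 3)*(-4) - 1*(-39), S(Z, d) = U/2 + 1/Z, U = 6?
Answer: 883/2 ≈ 441.50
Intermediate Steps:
S(Z, d) = 3 + 1/Z (S(Z, d) = 6/2 + 1/Z = 6*(½) + 1/Z = 3 + 1/Z)
c = 15 (c = 6*(-4) + 39 = -24 + 39 = 15)
f(a, N) = N + a
f(-168, 32) - (-33)*(c + S(-2, -7)) = (32 - 168) - (-33)*(15 + (3 + 1/(-2))) = -136 - (-33)*(15 + (3 - ½)) = -136 - (-33)*(15 + 5/2) = -136 - (-33)*35/2 = -136 - 1*(-1155/2) = -136 + 1155/2 = 883/2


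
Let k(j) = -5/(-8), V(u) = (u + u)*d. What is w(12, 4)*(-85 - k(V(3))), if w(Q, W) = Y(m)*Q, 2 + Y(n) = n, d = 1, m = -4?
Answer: 6165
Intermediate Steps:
Y(n) = -2 + n
V(u) = 2*u (V(u) = (u + u)*1 = (2*u)*1 = 2*u)
w(Q, W) = -6*Q (w(Q, W) = (-2 - 4)*Q = -6*Q)
k(j) = 5/8 (k(j) = -5*(-⅛) = 5/8)
w(12, 4)*(-85 - k(V(3))) = (-6*12)*(-85 - 1*5/8) = -72*(-85 - 5/8) = -72*(-685/8) = 6165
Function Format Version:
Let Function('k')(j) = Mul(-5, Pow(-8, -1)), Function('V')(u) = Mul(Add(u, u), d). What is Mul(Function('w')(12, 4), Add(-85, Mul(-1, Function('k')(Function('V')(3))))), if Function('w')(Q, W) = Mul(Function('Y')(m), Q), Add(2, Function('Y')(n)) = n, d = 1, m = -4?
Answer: 6165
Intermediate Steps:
Function('Y')(n) = Add(-2, n)
Function('V')(u) = Mul(2, u) (Function('V')(u) = Mul(Add(u, u), 1) = Mul(Mul(2, u), 1) = Mul(2, u))
Function('w')(Q, W) = Mul(-6, Q) (Function('w')(Q, W) = Mul(Add(-2, -4), Q) = Mul(-6, Q))
Function('k')(j) = Rational(5, 8) (Function('k')(j) = Mul(-5, Rational(-1, 8)) = Rational(5, 8))
Mul(Function('w')(12, 4), Add(-85, Mul(-1, Function('k')(Function('V')(3))))) = Mul(Mul(-6, 12), Add(-85, Mul(-1, Rational(5, 8)))) = Mul(-72, Add(-85, Rational(-5, 8))) = Mul(-72, Rational(-685, 8)) = 6165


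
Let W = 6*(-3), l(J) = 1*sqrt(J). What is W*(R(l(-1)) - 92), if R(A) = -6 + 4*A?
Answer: 1764 - 72*I ≈ 1764.0 - 72.0*I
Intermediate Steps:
l(J) = sqrt(J)
W = -18
W*(R(l(-1)) - 92) = -18*((-6 + 4*sqrt(-1)) - 92) = -18*((-6 + 4*I) - 92) = -18*(-98 + 4*I) = 1764 - 72*I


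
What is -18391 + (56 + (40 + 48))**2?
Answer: 2345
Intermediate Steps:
-18391 + (56 + (40 + 48))**2 = -18391 + (56 + 88)**2 = -18391 + 144**2 = -18391 + 20736 = 2345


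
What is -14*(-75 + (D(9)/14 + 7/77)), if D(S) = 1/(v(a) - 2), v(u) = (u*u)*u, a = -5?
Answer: 1465083/1397 ≈ 1048.7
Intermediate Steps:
v(u) = u**3 (v(u) = u**2*u = u**3)
D(S) = -1/127 (D(S) = 1/((-5)**3 - 2) = 1/(-125 - 2) = 1/(-127) = -1/127)
-14*(-75 + (D(9)/14 + 7/77)) = -14*(-75 + (-1/127/14 + 7/77)) = -14*(-75 + (-1/127*1/14 + 7*(1/77))) = -14*(-75 + (-1/1778 + 1/11)) = -14*(-75 + 1767/19558) = -14*(-1465083/19558) = 1465083/1397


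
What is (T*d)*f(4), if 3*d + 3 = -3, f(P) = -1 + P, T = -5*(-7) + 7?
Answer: -252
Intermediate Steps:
T = 42 (T = 35 + 7 = 42)
d = -2 (d = -1 + (1/3)*(-3) = -1 - 1 = -2)
(T*d)*f(4) = (42*(-2))*(-1 + 4) = -84*3 = -252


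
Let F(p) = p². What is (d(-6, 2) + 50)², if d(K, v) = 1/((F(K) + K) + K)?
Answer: 1442401/576 ≈ 2504.2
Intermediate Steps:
d(K, v) = 1/(K² + 2*K) (d(K, v) = 1/((K² + K) + K) = 1/((K + K²) + K) = 1/(K² + 2*K))
(d(-6, 2) + 50)² = (1/((-6)*(2 - 6)) + 50)² = (-⅙/(-4) + 50)² = (-⅙*(-¼) + 50)² = (1/24 + 50)² = (1201/24)² = 1442401/576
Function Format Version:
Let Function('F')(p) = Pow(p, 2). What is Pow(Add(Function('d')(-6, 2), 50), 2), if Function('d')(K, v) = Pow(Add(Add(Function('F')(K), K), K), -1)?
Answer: Rational(1442401, 576) ≈ 2504.2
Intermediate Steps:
Function('d')(K, v) = Pow(Add(Pow(K, 2), Mul(2, K)), -1) (Function('d')(K, v) = Pow(Add(Add(Pow(K, 2), K), K), -1) = Pow(Add(Add(K, Pow(K, 2)), K), -1) = Pow(Add(Pow(K, 2), Mul(2, K)), -1))
Pow(Add(Function('d')(-6, 2), 50), 2) = Pow(Add(Mul(Pow(-6, -1), Pow(Add(2, -6), -1)), 50), 2) = Pow(Add(Mul(Rational(-1, 6), Pow(-4, -1)), 50), 2) = Pow(Add(Mul(Rational(-1, 6), Rational(-1, 4)), 50), 2) = Pow(Add(Rational(1, 24), 50), 2) = Pow(Rational(1201, 24), 2) = Rational(1442401, 576)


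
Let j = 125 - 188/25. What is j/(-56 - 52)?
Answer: -979/900 ≈ -1.0878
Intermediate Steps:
j = 2937/25 (j = 125 - 188*1/25 = 125 - 188/25 = 2937/25 ≈ 117.48)
j/(-56 - 52) = (2937/25)/(-56 - 52) = (2937/25)/(-108) = -1/108*2937/25 = -979/900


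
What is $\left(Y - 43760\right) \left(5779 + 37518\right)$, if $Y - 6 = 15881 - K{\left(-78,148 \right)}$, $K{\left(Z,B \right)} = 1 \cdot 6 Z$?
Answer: $-1186554285$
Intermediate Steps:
$K{\left(Z,B \right)} = 6 Z$
$Y = 16355$ ($Y = 6 + \left(15881 - 6 \left(-78\right)\right) = 6 + \left(15881 - -468\right) = 6 + \left(15881 + 468\right) = 6 + 16349 = 16355$)
$\left(Y - 43760\right) \left(5779 + 37518\right) = \left(16355 - 43760\right) \left(5779 + 37518\right) = \left(-27405\right) 43297 = -1186554285$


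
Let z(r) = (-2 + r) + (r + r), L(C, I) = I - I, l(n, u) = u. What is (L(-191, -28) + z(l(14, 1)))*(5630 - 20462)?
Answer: -14832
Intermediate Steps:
L(C, I) = 0
z(r) = -2 + 3*r (z(r) = (-2 + r) + 2*r = -2 + 3*r)
(L(-191, -28) + z(l(14, 1)))*(5630 - 20462) = (0 + (-2 + 3*1))*(5630 - 20462) = (0 + (-2 + 3))*(-14832) = (0 + 1)*(-14832) = 1*(-14832) = -14832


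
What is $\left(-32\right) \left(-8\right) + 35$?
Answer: $291$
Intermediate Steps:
$\left(-32\right) \left(-8\right) + 35 = 256 + 35 = 291$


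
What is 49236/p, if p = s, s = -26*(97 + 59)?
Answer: -4103/338 ≈ -12.139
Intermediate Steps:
s = -4056 (s = -26*156 = -4056)
p = -4056
49236/p = 49236/(-4056) = 49236*(-1/4056) = -4103/338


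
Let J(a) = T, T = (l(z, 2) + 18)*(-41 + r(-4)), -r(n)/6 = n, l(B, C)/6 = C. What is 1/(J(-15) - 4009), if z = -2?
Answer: -1/4519 ≈ -0.00022129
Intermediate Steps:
l(B, C) = 6*C
r(n) = -6*n
T = -510 (T = (6*2 + 18)*(-41 - 6*(-4)) = (12 + 18)*(-41 + 24) = 30*(-17) = -510)
J(a) = -510
1/(J(-15) - 4009) = 1/(-510 - 4009) = 1/(-4519) = -1/4519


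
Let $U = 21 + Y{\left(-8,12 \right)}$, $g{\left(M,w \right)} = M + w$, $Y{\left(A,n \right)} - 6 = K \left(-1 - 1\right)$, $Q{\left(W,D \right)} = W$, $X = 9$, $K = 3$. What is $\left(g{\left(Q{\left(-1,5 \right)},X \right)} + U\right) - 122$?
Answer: $-93$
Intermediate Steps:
$Y{\left(A,n \right)} = 0$ ($Y{\left(A,n \right)} = 6 + 3 \left(-1 - 1\right) = 6 + 3 \left(-2\right) = 6 - 6 = 0$)
$U = 21$ ($U = 21 + 0 = 21$)
$\left(g{\left(Q{\left(-1,5 \right)},X \right)} + U\right) - 122 = \left(\left(-1 + 9\right) + 21\right) - 122 = \left(8 + 21\right) - 122 = 29 - 122 = -93$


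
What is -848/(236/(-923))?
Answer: 195676/59 ≈ 3316.5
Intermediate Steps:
-848/(236/(-923)) = -848/(236*(-1/923)) = -848/(-236/923) = -848*(-923/236) = 195676/59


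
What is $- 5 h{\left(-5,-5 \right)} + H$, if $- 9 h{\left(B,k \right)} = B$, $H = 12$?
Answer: $\frac{83}{9} \approx 9.2222$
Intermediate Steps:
$h{\left(B,k \right)} = - \frac{B}{9}$
$- 5 h{\left(-5,-5 \right)} + H = - 5 \left(\left(- \frac{1}{9}\right) \left(-5\right)\right) + 12 = \left(-5\right) \frac{5}{9} + 12 = - \frac{25}{9} + 12 = \frac{83}{9}$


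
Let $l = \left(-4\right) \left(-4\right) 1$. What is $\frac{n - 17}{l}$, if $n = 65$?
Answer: $3$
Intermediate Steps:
$l = 16$ ($l = 16 \cdot 1 = 16$)
$\frac{n - 17}{l} = \frac{65 - 17}{16} = \frac{1}{16} \cdot 48 = 3$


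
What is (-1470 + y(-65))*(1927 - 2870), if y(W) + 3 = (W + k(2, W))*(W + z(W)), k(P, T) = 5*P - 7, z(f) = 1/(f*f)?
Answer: -10187477009/4225 ≈ -2.4112e+6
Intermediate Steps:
z(f) = f**(-2) (z(f) = 1/(f**2) = f**(-2))
k(P, T) = -7 + 5*P
y(W) = -3 + (3 + W)*(W + W**(-2)) (y(W) = -3 + (W + (-7 + 5*2))*(W + W**(-2)) = -3 + (W + (-7 + 10))*(W + W**(-2)) = -3 + (W + 3)*(W + W**(-2)) = -3 + (3 + W)*(W + W**(-2)))
(-1470 + y(-65))*(1927 - 2870) = (-1470 + (-3 + 1/(-65) + (-65)**2 + 3*(-65) + 3/(-65)**2))*(1927 - 2870) = (-1470 + (-3 - 1/65 + 4225 - 195 + 3*(1/4225)))*(-943) = (-1470 + (-3 - 1/65 + 4225 - 195 + 3/4225))*(-943) = (-1470 + 17014013/4225)*(-943) = (10803263/4225)*(-943) = -10187477009/4225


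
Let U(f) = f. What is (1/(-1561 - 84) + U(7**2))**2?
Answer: 6497004816/2706025 ≈ 2400.9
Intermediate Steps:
(1/(-1561 - 84) + U(7**2))**2 = (1/(-1561 - 84) + 7**2)**2 = (1/(-1645) + 49)**2 = (-1/1645 + 49)**2 = (80604/1645)**2 = 6497004816/2706025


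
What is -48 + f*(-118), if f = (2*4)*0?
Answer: -48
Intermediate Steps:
f = 0 (f = 8*0 = 0)
-48 + f*(-118) = -48 + 0*(-118) = -48 + 0 = -48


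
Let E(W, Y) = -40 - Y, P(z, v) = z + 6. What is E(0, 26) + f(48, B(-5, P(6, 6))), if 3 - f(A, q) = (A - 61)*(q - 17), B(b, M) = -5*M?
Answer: -1064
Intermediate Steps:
P(z, v) = 6 + z
f(A, q) = 3 - (-61 + A)*(-17 + q) (f(A, q) = 3 - (A - 61)*(q - 17) = 3 - (-61 + A)*(-17 + q))
E(0, 26) + f(48, B(-5, P(6, 6))) = (-40 - 1*26) + (-1034 + 17*48 + 61*(-5*(6 + 6)) - 1*48*(-5*(6 + 6))) = (-40 - 26) + (-1034 + 816 + 61*(-5*12) - 1*48*(-5*12)) = -66 + (-1034 + 816 + 61*(-60) - 1*48*(-60)) = -66 + (-1034 + 816 - 3660 + 2880) = -66 - 998 = -1064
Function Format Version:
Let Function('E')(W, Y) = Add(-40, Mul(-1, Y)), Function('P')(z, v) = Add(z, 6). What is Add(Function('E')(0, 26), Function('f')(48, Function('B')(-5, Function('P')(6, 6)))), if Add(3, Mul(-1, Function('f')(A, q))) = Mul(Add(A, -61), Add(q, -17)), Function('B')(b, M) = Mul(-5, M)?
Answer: -1064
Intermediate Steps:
Function('P')(z, v) = Add(6, z)
Function('f')(A, q) = Add(3, Mul(-1, Add(-61, A), Add(-17, q))) (Function('f')(A, q) = Add(3, Mul(-1, Mul(Add(A, -61), Add(q, -17)))) = Add(3, Mul(-1, Mul(Add(-61, A), Add(-17, q)))) = Add(3, Mul(-1, Add(-61, A), Add(-17, q))))
Add(Function('E')(0, 26), Function('f')(48, Function('B')(-5, Function('P')(6, 6)))) = Add(Add(-40, Mul(-1, 26)), Add(-1034, Mul(17, 48), Mul(61, Mul(-5, Add(6, 6))), Mul(-1, 48, Mul(-5, Add(6, 6))))) = Add(Add(-40, -26), Add(-1034, 816, Mul(61, Mul(-5, 12)), Mul(-1, 48, Mul(-5, 12)))) = Add(-66, Add(-1034, 816, Mul(61, -60), Mul(-1, 48, -60))) = Add(-66, Add(-1034, 816, -3660, 2880)) = Add(-66, -998) = -1064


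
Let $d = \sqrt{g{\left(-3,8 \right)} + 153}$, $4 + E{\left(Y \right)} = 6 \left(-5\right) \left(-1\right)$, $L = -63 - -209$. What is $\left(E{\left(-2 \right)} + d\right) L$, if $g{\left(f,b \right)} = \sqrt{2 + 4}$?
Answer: $3796 + 146 \sqrt{153 + \sqrt{6}} \approx 5616.3$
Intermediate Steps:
$L = 146$ ($L = -63 + 209 = 146$)
$g{\left(f,b \right)} = \sqrt{6}$
$E{\left(Y \right)} = 26$ ($E{\left(Y \right)} = -4 + 6 \left(-5\right) \left(-1\right) = -4 - -30 = -4 + 30 = 26$)
$d = \sqrt{153 + \sqrt{6}}$ ($d = \sqrt{\sqrt{6} + 153} = \sqrt{153 + \sqrt{6}} \approx 12.468$)
$\left(E{\left(-2 \right)} + d\right) L = \left(26 + \sqrt{153 + \sqrt{6}}\right) 146 = 3796 + 146 \sqrt{153 + \sqrt{6}}$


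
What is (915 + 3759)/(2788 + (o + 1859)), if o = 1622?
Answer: 4674/6269 ≈ 0.74557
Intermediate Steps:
(915 + 3759)/(2788 + (o + 1859)) = (915 + 3759)/(2788 + (1622 + 1859)) = 4674/(2788 + 3481) = 4674/6269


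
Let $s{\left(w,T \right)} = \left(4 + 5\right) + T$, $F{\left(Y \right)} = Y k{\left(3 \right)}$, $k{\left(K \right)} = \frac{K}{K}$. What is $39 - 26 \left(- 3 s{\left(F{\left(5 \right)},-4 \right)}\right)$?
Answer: $429$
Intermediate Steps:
$k{\left(K \right)} = 1$
$F{\left(Y \right)} = Y$ ($F{\left(Y \right)} = Y 1 = Y$)
$s{\left(w,T \right)} = 9 + T$
$39 - 26 \left(- 3 s{\left(F{\left(5 \right)},-4 \right)}\right) = 39 - 26 \left(- 3 \left(9 - 4\right)\right) = 39 - 26 \left(\left(-3\right) 5\right) = 39 - -390 = 39 + 390 = 429$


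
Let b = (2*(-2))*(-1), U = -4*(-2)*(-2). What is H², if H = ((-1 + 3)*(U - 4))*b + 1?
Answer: 25281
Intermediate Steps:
U = -16 (U = 8*(-2) = -16)
b = 4 (b = -4*(-1) = 4)
H = -159 (H = ((-1 + 3)*(-16 - 4))*4 + 1 = (2*(-20))*4 + 1 = -40*4 + 1 = -160 + 1 = -159)
H² = (-159)² = 25281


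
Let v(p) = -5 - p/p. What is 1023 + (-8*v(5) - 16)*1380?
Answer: 45183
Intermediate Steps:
v(p) = -6 (v(p) = -5 - 1*1 = -5 - 1 = -6)
1023 + (-8*v(5) - 16)*1380 = 1023 + (-8*(-6) - 16)*1380 = 1023 + (48 - 16)*1380 = 1023 + 32*1380 = 1023 + 44160 = 45183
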